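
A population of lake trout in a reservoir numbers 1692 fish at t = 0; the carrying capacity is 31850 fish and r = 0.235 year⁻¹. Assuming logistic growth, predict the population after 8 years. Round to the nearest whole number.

8562 fish

A = (K − N₀)/N₀ = (31850 − 1692)/1692 = 17.824.
N(t) = K/(1 + A·e^(−rt)) = 31850/(1 + 17.824×e^(−0.235×8)).
e^(−1.88) = 0.15259; denominator = 1 + 17.824×0.15259 = 3.7197.
N = 31850/3.7197 = 8562.41.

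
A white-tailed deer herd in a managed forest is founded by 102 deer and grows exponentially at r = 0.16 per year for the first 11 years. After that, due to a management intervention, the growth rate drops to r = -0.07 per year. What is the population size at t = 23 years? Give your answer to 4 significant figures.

255.9 deer

Phase 1: N(11) = 102·e^(0.16×11) = 102·e^1.76 = 592.869.
Phase 2 runs for 23 − 11 = 12 years at r = -0.07.
N(23) = 592.869·e^(-0.07×12) = 592.869·e^-0.84 = 255.948.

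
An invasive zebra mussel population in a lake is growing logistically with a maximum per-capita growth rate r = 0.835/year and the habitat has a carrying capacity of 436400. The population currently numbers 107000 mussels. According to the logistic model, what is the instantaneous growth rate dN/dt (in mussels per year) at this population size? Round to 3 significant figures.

dN/dt = rN(1 − N/K) = 0.835 × 107000 × (1 − 107000/436400).
1 − 107000/436400 = 0.75481; dN/dt = 0.835 × 107000 × 0.75481 = 67439.

67400 mussels per year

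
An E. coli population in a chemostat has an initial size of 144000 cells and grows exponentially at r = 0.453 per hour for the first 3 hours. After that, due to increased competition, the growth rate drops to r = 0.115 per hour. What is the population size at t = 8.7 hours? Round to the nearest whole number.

1079565 cells

Phase 1: N(3) = 144000·e^(0.453×3) = 144000·e^1.359 = 560491.
Phase 2 runs for 8.7 − 3 = 5.7 hours at r = 0.115.
N(8.7) = 560491·e^(0.115×5.7) = 560491·e^0.6555 = 1.079565×10^6.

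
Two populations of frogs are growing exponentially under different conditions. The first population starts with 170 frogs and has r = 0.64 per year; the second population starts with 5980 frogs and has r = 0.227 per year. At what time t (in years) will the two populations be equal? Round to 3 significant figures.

8.62 years

Set 170·e^(0.64t) = 5980·e^(0.227t).
e^((0.64 − 0.227)t) = 5980/170 → e^(0.413·t) = 35.176.
0.413·t = ln(35.176) = 3.5604, so t = 3.5604/0.413 = 8.6208.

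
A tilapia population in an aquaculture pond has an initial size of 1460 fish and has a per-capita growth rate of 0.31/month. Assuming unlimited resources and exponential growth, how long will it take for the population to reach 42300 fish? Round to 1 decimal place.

Set N₀·e^(rt) = 42300: e^(0.31·t) = 42300/1460 = 28.973.
0.31·t = ln(28.973) = 3.3664, so t = 3.3664/0.31 = 10.859.

10.9 months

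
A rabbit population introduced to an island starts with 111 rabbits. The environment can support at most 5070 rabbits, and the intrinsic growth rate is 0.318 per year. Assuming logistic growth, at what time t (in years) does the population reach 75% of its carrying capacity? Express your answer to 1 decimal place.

15.4 years

A = (K − N₀)/N₀ = (5070 − 111)/111 = 44.676.
Solve 5070/(1 + 44.676·e^(−0.318t)) = 3802.5: 1 + 44.676·e^(−0.318t) = 1.3333, so e^(−0.318t) = 0.00746118.
−0.318·t = ln(0.00746118) = -4.898, so t = 4.898/0.318 = 15.403.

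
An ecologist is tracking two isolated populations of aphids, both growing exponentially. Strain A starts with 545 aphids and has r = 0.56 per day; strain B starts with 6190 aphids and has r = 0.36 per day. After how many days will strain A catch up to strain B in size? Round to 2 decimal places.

Set 545·e^(0.56t) = 6190·e^(0.36t).
e^((0.56 − 0.36)t) = 6190/545 → e^(0.2·t) = 11.358.
0.2·t = ln(11.358) = 2.4299, so t = 2.4299/0.2 = 12.15.

12.15 days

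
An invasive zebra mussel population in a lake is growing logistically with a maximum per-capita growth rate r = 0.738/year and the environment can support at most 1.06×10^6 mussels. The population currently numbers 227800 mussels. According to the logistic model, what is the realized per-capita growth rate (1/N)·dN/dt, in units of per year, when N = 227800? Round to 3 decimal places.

0.579 per year

(1/N)·dN/dt = r(1 − N/K) = 0.738 × (1 − 227800/1.06×10^6).
= 0.738 × 0.78509 = 0.5794.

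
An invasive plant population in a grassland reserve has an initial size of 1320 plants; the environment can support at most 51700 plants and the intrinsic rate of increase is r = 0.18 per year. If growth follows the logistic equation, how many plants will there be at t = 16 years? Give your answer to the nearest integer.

A = (K − N₀)/N₀ = (51700 − 1320)/1320 = 38.167.
N(t) = K/(1 + A·e^(−rt)) = 51700/(1 + 38.167×e^(−0.18×16)).
e^(−2.88) = 0.056135; denominator = 1 + 38.167×0.056135 = 3.1425.
N = 51700/3.1425 = 16452.

16452 plants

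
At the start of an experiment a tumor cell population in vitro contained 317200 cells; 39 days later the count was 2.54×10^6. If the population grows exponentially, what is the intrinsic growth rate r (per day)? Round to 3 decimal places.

0.053 per day

From N(t) = N₀·e^(rt): e^(r·39) = 2.54×10^6/317200 = 8.0076.
r·39 = ln(8.0076) = 2.0804, so r = 2.0804/39 = 0.053343.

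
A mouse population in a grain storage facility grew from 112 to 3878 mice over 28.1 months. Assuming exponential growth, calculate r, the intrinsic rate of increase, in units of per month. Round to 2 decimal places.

0.13 per month

From N(t) = N₀·e^(rt): e^(r·28.1) = 3878/112 = 34.625.
r·28.1 = ln(34.625) = 3.5446, so r = 3.5446/28.1 = 0.12614.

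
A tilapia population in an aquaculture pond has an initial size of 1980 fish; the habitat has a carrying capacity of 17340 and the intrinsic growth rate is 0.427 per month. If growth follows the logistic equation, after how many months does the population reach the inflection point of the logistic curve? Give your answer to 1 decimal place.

4.8 months

Logistic growth is fastest at N = K/2 = 8670.
A = (K − N₀)/N₀ = 7.7576. Set K/(1 + A·e^(−rt)) = K/2 → A·e^(−rt) = 1.
e^(−0.427t) = 1/7.7576 = 0.128906, so t = ln(7.7576)/0.427 = 2.0487/0.427 = 4.7978.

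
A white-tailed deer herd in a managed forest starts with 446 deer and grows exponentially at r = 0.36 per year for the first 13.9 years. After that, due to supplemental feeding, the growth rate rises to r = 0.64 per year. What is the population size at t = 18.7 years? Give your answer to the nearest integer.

1434489 deer

Phase 1: N(13.9) = 446·e^(0.36×13.9) = 446·e^5.004 = 66457.6.
Phase 2 runs for 18.7 − 13.9 = 4.8 years at r = 0.64.
N(18.7) = 66457.6·e^(0.64×4.8) = 66457.6·e^3.072 = 1.434489×10^6.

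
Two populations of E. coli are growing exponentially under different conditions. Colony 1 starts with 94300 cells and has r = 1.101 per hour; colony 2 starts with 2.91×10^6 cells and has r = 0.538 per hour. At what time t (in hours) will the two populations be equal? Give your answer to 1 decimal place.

Set 94300·e^(1.101t) = 2.91×10^6·e^(0.538t).
e^((1.101 − 0.538)t) = 2.91×10^6/94300 → e^(0.563·t) = 30.859.
0.563·t = ln(30.859) = 3.4294, so t = 3.4294/0.563 = 6.0913.

6.1 hours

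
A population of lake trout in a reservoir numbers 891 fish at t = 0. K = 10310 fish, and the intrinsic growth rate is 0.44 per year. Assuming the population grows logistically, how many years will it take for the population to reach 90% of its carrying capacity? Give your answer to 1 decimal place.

10.4 years

A = (K − N₀)/N₀ = (10310 − 891)/891 = 10.571.
Solve 10310/(1 + 10.571·e^(−0.44t)) = 9279: 1 + 10.571·e^(−0.44t) = 1.1111, so e^(−0.44t) = 0.0105107.
−0.44·t = ln(0.0105107) = -4.5554, so t = 4.5554/0.44 = 10.353.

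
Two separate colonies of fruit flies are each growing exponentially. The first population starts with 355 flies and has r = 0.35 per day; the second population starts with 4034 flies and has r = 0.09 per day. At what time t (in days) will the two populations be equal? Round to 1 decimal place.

9.3 days

Set 355·e^(0.35t) = 4034·e^(0.09t).
e^((0.35 − 0.09)t) = 4034/355 → e^(0.26·t) = 11.363.
0.26·t = ln(11.363) = 2.4304, so t = 2.4304/0.26 = 9.3477.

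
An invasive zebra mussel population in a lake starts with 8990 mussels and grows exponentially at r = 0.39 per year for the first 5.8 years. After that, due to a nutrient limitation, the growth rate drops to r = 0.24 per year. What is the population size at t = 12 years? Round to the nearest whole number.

Phase 1: N(5.8) = 8990·e^(0.39×5.8) = 8990·e^2.262 = 86324.4.
Phase 2 runs for 12 − 5.8 = 6.2 years at r = 0.24.
N(12) = 86324.4·e^(0.24×6.2) = 86324.4·e^1.488 = 382265.

382265 mussels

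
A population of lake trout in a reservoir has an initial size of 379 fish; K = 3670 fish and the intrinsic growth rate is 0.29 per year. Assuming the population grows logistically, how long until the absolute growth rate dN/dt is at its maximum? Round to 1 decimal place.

Logistic growth is fastest at N = K/2 = 1835.
A = (K − N₀)/N₀ = 8.6834. Set K/(1 + A·e^(−rt)) = K/2 → A·e^(−rt) = 1.
e^(−0.29t) = 1/8.6834 = 0.115163, so t = ln(8.6834)/0.29 = 2.1614/0.29 = 7.4531.

7.5 years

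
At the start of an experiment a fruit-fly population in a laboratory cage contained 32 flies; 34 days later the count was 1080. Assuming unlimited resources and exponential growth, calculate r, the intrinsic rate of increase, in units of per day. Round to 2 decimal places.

0.10 per day

From N(t) = N₀·e^(rt): e^(r·34) = 1080/32 = 33.75.
r·34 = ln(33.75) = 3.519, so r = 3.519/34 = 0.1035.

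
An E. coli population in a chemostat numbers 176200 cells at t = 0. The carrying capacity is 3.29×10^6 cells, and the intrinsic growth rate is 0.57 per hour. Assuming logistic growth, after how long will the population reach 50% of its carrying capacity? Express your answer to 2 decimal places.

A = (K − N₀)/N₀ = (3.29×10^6 − 176200)/176200 = 17.672.
Solve 3.29×10^6/(1 + 17.672·e^(−0.57t)) = 1.645×10^6: 1 + 17.672·e^(−0.57t) = 2, so e^(−0.57t) = 0.0565868.
−0.57·t = ln(0.0565868) = -2.872, so t = 2.872/0.57 = 5.0386.

5.04 hours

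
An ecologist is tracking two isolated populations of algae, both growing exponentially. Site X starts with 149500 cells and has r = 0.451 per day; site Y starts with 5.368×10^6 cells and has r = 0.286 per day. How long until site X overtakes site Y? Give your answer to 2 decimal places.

Set 149500·e^(0.451t) = 5.368×10^6·e^(0.286t).
e^((0.451 − 0.286)t) = 5.368×10^6/149500 → e^(0.165·t) = 35.906.
0.165·t = ln(35.906) = 3.5809, so t = 3.5809/0.165 = 21.703.

21.70 days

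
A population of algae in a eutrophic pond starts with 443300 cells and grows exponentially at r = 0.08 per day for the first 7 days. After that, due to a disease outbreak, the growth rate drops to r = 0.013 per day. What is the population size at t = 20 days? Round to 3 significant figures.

Phase 1: N(7) = 443300·e^(0.08×7) = 443300·e^0.56 = 776073.
Phase 2 runs for 20 − 7 = 13 days at r = 0.013.
N(20) = 776073·e^(0.013×13) = 776073·e^0.169 = 918964.

919000 cells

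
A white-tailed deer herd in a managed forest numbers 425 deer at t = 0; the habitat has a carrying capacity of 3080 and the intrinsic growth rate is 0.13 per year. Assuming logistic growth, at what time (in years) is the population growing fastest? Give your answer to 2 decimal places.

Logistic growth is fastest at N = K/2 = 1540.
A = (K − N₀)/N₀ = 6.2471. Set K/(1 + A·e^(−rt)) = K/2 → A·e^(−rt) = 1.
e^(−0.13t) = 1/6.2471 = 0.160075, so t = ln(6.2471)/0.13 = 1.8321/0.13 = 14.093.

14.09 years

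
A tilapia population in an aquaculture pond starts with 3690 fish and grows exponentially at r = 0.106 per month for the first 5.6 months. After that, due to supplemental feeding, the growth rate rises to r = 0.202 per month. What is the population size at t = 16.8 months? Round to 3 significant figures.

Phase 1: N(5.6) = 3690·e^(0.106×5.6) = 3690·e^0.5936 = 6680.72.
Phase 2 runs for 16.8 − 5.6 = 11.2 months at r = 0.202.
N(16.8) = 6680.72·e^(0.202×11.2) = 6680.72·e^2.262 = 64175.8.

64200 fish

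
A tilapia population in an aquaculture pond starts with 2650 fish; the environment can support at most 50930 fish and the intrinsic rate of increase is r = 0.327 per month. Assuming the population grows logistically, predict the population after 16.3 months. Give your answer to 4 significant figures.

46800 fish

A = (K − N₀)/N₀ = (50930 − 2650)/2650 = 18.219.
N(t) = K/(1 + A·e^(−rt)) = 50930/(1 + 18.219×e^(−0.327×16.3)).
e^(−5.33) = 0.0048436; denominator = 1 + 18.219×0.0048436 = 1.0882.
N = 50930/1.0882 = 46800.1.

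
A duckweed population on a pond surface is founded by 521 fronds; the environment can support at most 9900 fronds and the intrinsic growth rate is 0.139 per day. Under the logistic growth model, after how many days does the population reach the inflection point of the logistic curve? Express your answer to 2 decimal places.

20.79 days

Logistic growth is fastest at N = K/2 = 4950.
A = (K − N₀)/N₀ = 18.002. Set K/(1 + A·e^(−rt)) = K/2 → A·e^(−rt) = 1.
e^(−0.139t) = 1/18.002 = 0.0555496, so t = ln(18.002)/0.139 = 2.8905/0.139 = 20.795.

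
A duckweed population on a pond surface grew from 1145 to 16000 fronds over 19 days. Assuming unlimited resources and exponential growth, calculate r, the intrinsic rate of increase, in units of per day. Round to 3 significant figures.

0.139 per day

From N(t) = N₀·e^(rt): e^(r·19) = 16000/1145 = 13.974.
r·19 = ln(13.974) = 2.6372, so r = 2.6372/19 = 0.1388.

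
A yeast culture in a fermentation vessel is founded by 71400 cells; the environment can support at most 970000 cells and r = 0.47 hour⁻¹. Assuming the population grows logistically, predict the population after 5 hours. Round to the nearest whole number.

440857 cells

A = (K − N₀)/N₀ = (970000 − 71400)/71400 = 12.585.
N(t) = K/(1 + A·e^(−rt)) = 970000/(1 + 12.585×e^(−0.47×5)).
e^(−2.35) = 0.095369; denominator = 1 + 12.585×0.095369 = 2.2003.
N = 970000/2.2003 = 440857.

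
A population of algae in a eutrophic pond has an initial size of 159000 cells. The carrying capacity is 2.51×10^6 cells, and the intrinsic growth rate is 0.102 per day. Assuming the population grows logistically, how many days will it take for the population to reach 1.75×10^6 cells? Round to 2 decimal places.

A = (K − N₀)/N₀ = (2.51×10^6 − 159000)/159000 = 14.786.
Solve 2.51×10^6/(1 + 14.786·e^(−0.102t)) = 1.75×10^6: 1 + 14.786·e^(−0.102t) = 1.4343, so e^(−0.102t) = 0.0293711.
−0.102·t = ln(0.0293711) = -3.5277, so t = 3.5277/0.102 = 34.586.

34.59 days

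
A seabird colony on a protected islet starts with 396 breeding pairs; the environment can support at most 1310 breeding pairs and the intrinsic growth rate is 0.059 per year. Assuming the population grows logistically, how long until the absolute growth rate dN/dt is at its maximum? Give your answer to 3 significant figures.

14.2 years

Logistic growth is fastest at N = K/2 = 655.
A = (K − N₀)/N₀ = 2.3081. Set K/(1 + A·e^(−rt)) = K/2 → A·e^(−rt) = 1.
e^(−0.059t) = 1/2.3081 = 0.43326, so t = ln(2.3081)/0.059 = 0.83642/0.059 = 14.177.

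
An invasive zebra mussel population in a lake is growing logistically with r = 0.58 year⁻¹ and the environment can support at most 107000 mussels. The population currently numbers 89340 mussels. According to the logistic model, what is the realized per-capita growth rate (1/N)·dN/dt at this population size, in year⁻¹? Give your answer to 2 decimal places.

(1/N)·dN/dt = r(1 − N/K) = 0.58 × (1 − 89340/107000).
= 0.58 × 0.16505 = 0.095727.

0.10 per year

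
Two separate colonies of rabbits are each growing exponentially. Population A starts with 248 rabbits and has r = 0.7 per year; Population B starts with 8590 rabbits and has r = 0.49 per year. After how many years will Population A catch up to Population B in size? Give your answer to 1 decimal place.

Set 248·e^(0.7t) = 8590·e^(0.49t).
e^((0.7 − 0.49)t) = 8590/248 → e^(0.21·t) = 34.637.
0.21·t = ln(34.637) = 3.5449, so t = 3.5449/0.21 = 16.881.

16.9 years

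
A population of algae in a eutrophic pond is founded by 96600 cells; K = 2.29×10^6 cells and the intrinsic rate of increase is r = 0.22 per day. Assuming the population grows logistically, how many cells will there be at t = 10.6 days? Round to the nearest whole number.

A = (K − N₀)/N₀ = (2.29×10^6 − 96600)/96600 = 22.706.
N(t) = K/(1 + A·e^(−rt)) = 2.29×10^6/(1 + 22.706×e^(−0.22×10.6)).
e^(−2.332) = 0.097101; denominator = 1 + 22.706×0.097101 = 3.2048.
N = 2.29×10^6/3.2048 = 714557.

714557 cells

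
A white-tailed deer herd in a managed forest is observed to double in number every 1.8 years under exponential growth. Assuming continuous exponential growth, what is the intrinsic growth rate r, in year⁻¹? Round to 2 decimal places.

0.39 per year

r = ln(2)/t_d = 0.6931/1.8 = 0.38508.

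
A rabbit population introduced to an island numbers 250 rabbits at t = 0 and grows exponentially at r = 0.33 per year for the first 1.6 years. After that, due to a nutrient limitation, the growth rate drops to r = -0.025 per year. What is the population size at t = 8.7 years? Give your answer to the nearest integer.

355 rabbits

Phase 1: N(1.6) = 250·e^(0.33×1.6) = 250·e^0.528 = 423.884.
Phase 2 runs for 8.7 − 1.6 = 7.1 years at r = -0.025.
N(8.7) = 423.884·e^(-0.025×7.1) = 423.884·e^-0.1775 = 354.944.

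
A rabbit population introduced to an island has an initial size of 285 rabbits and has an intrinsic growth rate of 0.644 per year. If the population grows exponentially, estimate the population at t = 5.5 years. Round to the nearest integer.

9843 rabbits

N(t) = N₀·e^(rt) = 285 × e^(0.644×5.5) = 285 × e^3.542.
e^3.542 ≈ 34.536, so N ≈ 285 × 34.536 = 9842.74.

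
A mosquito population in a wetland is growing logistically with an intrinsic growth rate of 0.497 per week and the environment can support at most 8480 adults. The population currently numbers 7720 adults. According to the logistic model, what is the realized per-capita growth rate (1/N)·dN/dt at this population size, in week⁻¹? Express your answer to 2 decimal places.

(1/N)·dN/dt = r(1 − N/K) = 0.497 × (1 − 7720/8480).
= 0.497 × 0.089623 = 0.044542.

0.04 per week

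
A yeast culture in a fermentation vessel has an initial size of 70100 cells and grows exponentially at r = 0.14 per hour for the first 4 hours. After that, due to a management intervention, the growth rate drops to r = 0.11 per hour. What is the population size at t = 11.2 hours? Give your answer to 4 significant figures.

Phase 1: N(4) = 70100·e^(0.14×4) = 70100·e^0.56 = 122722.
Phase 2 runs for 11.2 − 4 = 7.2 hours at r = 0.11.
N(11.2) = 122722·e^(0.11×7.2) = 122722·e^0.792 = 270947.

270900 cells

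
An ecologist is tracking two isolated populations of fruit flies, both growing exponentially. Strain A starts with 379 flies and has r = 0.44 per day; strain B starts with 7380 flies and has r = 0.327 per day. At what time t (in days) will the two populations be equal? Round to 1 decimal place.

26.3 days

Set 379·e^(0.44t) = 7380·e^(0.327t).
e^((0.44 − 0.327)t) = 7380/379 → e^(0.113·t) = 19.472.
0.113·t = ln(19.472) = 2.969, so t = 2.969/0.113 = 26.274.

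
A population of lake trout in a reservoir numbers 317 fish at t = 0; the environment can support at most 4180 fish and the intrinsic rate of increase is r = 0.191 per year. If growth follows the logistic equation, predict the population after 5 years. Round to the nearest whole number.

A = (K − N₀)/N₀ = (4180 − 317)/317 = 12.186.
N(t) = K/(1 + A·e^(−rt)) = 4180/(1 + 12.186×e^(−0.191×5)).
e^(−0.955) = 0.38481; denominator = 1 + 12.186×0.38481 = 5.6894.
N = 4180/5.6894 = 734.704.

735 fish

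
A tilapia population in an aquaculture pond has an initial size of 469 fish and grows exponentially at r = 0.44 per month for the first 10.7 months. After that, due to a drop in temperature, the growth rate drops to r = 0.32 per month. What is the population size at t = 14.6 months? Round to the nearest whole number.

181063 fish

Phase 1: N(10.7) = 469·e^(0.44×10.7) = 469·e^4.708 = 51979.4.
Phase 2 runs for 14.6 − 10.7 = 3.9 months at r = 0.32.
N(14.6) = 51979.4·e^(0.32×3.9) = 51979.4·e^1.248 = 181063.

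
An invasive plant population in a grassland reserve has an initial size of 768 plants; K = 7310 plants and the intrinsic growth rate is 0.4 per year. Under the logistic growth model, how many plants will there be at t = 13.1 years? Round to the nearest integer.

6994 plants

A = (K − N₀)/N₀ = (7310 − 768)/768 = 8.5182.
N(t) = K/(1 + A·e^(−rt)) = 7310/(1 + 8.5182×e^(−0.4×13.1)).
e^(−5.24) = 0.0053003; denominator = 1 + 8.5182×0.0053003 = 1.0451.
N = 7310/1.0451 = 6994.22.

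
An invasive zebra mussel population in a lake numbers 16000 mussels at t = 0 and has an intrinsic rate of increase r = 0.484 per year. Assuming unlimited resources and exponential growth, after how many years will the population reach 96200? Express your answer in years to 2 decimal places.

Set N₀·e^(rt) = 96200: e^(0.484·t) = 96200/16000 = 6.0125.
0.484·t = ln(6.0125) = 1.7938, so t = 1.7938/0.484 = 3.7063.

3.71 years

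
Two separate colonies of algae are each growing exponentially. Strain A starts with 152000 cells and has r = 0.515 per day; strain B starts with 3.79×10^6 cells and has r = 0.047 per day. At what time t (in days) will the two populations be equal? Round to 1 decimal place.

6.9 days

Set 152000·e^(0.515t) = 3.79×10^6·e^(0.047t).
e^((0.515 − 0.047)t) = 3.79×10^6/152000 → e^(0.468·t) = 24.934.
0.468·t = ln(24.934) = 3.2162, so t = 3.2162/0.468 = 6.8723.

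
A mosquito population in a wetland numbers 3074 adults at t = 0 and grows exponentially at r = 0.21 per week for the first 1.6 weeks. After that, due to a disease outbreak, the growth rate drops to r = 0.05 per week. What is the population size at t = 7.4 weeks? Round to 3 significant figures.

Phase 1: N(1.6) = 3074·e^(0.21×1.6) = 3074·e^0.336 = 4301.57.
Phase 2 runs for 7.4 − 1.6 = 5.8 weeks at r = 0.05.
N(7.4) = 4301.57·e^(0.05×5.8) = 4301.57·e^0.29 = 5748.73.

5750 adults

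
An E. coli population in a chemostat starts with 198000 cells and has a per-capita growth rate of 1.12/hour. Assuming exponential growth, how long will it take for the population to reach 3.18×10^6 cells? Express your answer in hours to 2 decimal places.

2.48 hours

Set N₀·e^(rt) = 3.18×10^6: e^(1.12·t) = 3.18×10^6/198000 = 16.061.
1.12·t = ln(16.061) = 2.7764, so t = 2.7764/1.12 = 2.4789.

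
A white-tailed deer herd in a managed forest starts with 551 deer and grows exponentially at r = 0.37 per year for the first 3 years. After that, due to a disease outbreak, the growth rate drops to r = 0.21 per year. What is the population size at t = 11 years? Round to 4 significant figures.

Phase 1: N(3) = 551·e^(0.37×3) = 551·e^1.11 = 1671.93.
Phase 2 runs for 11 − 3 = 8 years at r = 0.21.
N(11) = 1671.93·e^(0.21×8) = 1671.93·e^1.68 = 8970.84.

8971 deer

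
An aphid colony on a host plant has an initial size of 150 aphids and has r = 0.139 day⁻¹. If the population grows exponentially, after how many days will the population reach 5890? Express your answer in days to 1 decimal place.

26.4 days

Set N₀·e^(rt) = 5890: e^(0.139·t) = 5890/150 = 39.267.
0.139·t = ln(39.267) = 3.6704, so t = 3.6704/0.139 = 26.406.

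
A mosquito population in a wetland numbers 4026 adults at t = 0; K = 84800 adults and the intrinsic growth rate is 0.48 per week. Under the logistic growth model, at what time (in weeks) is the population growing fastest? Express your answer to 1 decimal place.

Logistic growth is fastest at N = K/2 = 42400.
A = (K − N₀)/N₀ = 20.063. Set K/(1 + A·e^(−rt)) = K/2 → A·e^(−rt) = 1.
e^(−0.48t) = 1/20.063 = 0.0498428, so t = ln(20.063)/0.48 = 2.9989/0.48 = 6.2477.

6.2 weeks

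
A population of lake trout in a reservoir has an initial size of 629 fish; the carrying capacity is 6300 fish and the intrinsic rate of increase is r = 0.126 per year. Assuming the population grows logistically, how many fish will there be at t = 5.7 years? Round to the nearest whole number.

1167 fish

A = (K − N₀)/N₀ = (6300 − 629)/629 = 9.0159.
N(t) = K/(1 + A·e^(−rt)) = 6300/(1 + 9.0159×e^(−0.126×5.7)).
e^(−0.7182) = 0.48763; denominator = 1 + 9.0159×0.48763 = 5.3964.
N = 6300/5.3964 = 1167.44.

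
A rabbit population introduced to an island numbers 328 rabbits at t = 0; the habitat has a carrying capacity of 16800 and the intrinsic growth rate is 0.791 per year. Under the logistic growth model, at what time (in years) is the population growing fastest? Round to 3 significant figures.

Logistic growth is fastest at N = K/2 = 8400.
A = (K − N₀)/N₀ = 50.22. Set K/(1 + A·e^(−rt)) = K/2 → A·e^(−rt) = 1.
e^(−0.791t) = 1/50.22 = 0.0199126, so t = ln(50.22)/0.791 = 3.9164/0.791 = 4.9512.

4.95 years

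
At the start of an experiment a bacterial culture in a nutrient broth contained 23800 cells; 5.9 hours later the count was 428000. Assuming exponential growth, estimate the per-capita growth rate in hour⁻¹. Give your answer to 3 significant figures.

From N(t) = N₀·e^(rt): e^(r·5.9) = 428000/23800 = 17.983.
r·5.9 = ln(17.983) = 2.8894, so r = 2.8894/5.9 = 0.48974.

0.490 per hour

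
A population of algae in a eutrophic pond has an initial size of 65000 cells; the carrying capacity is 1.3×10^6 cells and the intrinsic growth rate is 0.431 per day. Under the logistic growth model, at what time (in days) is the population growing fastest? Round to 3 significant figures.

6.83 days

Logistic growth is fastest at N = K/2 = 650000.
A = (K − N₀)/N₀ = 19. Set K/(1 + A·e^(−rt)) = K/2 → A·e^(−rt) = 1.
e^(−0.431t) = 1/19 = 0.0526316, so t = ln(19)/0.431 = 2.9444/0.431 = 6.8316.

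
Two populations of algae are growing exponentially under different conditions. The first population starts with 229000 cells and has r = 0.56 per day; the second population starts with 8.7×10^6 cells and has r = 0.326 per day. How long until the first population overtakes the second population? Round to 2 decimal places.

15.54 days

Set 229000·e^(0.56t) = 8.7×10^6·e^(0.326t).
e^((0.56 − 0.326)t) = 8.7×10^6/229000 → e^(0.234·t) = 37.991.
0.234·t = ln(37.991) = 3.6374, so t = 3.6374/0.234 = 15.544.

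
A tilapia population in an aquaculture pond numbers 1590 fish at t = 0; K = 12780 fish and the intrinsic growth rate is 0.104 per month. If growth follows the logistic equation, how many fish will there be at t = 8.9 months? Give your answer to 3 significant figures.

3370 fish

A = (K − N₀)/N₀ = (12780 − 1590)/1590 = 7.0377.
N(t) = K/(1 + A·e^(−rt)) = 12780/(1 + 7.0377×e^(−0.104×8.9)).
e^(−0.9256) = 0.39629; denominator = 1 + 7.0377×0.39629 = 3.789.
N = 12780/3.789 = 3372.91.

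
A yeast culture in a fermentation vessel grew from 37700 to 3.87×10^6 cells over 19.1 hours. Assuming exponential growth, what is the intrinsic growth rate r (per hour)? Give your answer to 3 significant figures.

0.242 per hour

From N(t) = N₀·e^(rt): e^(r·19.1) = 3.87×10^6/37700 = 102.65.
r·19.1 = ln(102.65) = 4.6313, so r = 4.6313/19.1 = 0.24248.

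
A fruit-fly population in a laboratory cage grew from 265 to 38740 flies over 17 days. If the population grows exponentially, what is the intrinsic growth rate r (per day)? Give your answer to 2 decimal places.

From N(t) = N₀·e^(rt): e^(r·17) = 38740/265 = 146.19.
r·17 = ln(146.19) = 4.9849, so r = 4.9849/17 = 0.29323.

0.29 per day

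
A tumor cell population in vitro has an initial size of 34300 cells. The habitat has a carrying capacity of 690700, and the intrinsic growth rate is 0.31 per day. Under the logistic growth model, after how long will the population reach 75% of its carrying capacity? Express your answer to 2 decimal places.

A = (K − N₀)/N₀ = (690700 − 34300)/34300 = 19.137.
Solve 690700/(1 + 19.137·e^(−0.31t)) = 518025: 1 + 19.137·e^(−0.31t) = 1.3333, so e^(−0.31t) = 0.0174182.
−0.31·t = ln(0.0174182) = -4.0502, so t = 4.0502/0.31 = 13.065.

13.07 days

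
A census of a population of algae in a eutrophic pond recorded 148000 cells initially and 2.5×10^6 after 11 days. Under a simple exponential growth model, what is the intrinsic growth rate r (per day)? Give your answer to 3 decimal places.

0.257 per day

From N(t) = N₀·e^(rt): e^(r·11) = 2.5×10^6/148000 = 16.892.
r·11 = ln(16.892) = 2.8268, so r = 2.8268/11 = 0.25698.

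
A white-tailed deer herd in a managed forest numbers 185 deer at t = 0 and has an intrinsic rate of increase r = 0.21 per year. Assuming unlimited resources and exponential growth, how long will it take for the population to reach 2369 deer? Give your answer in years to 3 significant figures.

12.1 years

Set N₀·e^(rt) = 2369: e^(0.21·t) = 2369/185 = 12.805.
0.21·t = ln(12.805) = 2.5499, so t = 2.5499/0.21 = 12.142.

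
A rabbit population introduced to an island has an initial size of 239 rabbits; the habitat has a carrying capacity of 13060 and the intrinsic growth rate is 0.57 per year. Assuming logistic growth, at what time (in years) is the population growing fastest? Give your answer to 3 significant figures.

6.99 years

Logistic growth is fastest at N = K/2 = 6530.
A = (K − N₀)/N₀ = 53.644. Set K/(1 + A·e^(−rt)) = K/2 → A·e^(−rt) = 1.
e^(−0.57t) = 1/53.644 = 0.0186413, so t = ln(53.644)/0.57 = 3.9824/0.57 = 6.9866.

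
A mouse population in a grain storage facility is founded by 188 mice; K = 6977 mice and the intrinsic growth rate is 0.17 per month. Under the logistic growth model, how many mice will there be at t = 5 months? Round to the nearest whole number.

A = (K − N₀)/N₀ = (6977 − 188)/188 = 36.112.
N(t) = K/(1 + A·e^(−rt)) = 6977/(1 + 36.112×e^(−0.17×5)).
e^(−0.85) = 0.42741; denominator = 1 + 36.112×0.42741 = 16.435.
N = 6977/16.435 = 424.529.

425 mice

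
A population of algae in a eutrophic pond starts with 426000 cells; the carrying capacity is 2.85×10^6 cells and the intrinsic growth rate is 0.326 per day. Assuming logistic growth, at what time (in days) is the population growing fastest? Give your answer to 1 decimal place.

5.3 days

Logistic growth is fastest at N = K/2 = 1.425×10^6.
A = (K − N₀)/N₀ = 5.6901. Set K/(1 + A·e^(−rt)) = K/2 → A·e^(−rt) = 1.
e^(−0.326t) = 1/5.6901 = 0.175743, so t = ln(5.6901)/0.326 = 1.7387/0.326 = 5.3335.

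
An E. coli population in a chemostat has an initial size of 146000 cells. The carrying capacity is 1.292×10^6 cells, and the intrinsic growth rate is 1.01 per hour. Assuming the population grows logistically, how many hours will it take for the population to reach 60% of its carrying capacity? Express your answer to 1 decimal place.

A = (K − N₀)/N₀ = (1.292×10^6 − 146000)/146000 = 7.8493.
Solve 1.292×10^6/(1 + 7.8493·e^(−1.01t)) = 775200: 1 + 7.8493·e^(−1.01t) = 1.6667, so e^(−1.01t) = 0.0849331.
−1.01·t = ln(0.0849331) = -2.4659, so t = 2.4659/1.01 = 2.4415.

2.4 hours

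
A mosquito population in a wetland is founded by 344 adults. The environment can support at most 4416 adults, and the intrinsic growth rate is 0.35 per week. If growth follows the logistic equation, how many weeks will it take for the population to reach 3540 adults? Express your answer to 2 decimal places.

11.05 weeks

A = (K − N₀)/N₀ = (4416 − 344)/344 = 11.837.
Solve 4416/(1 + 11.837·e^(−0.35t)) = 3540: 1 + 11.837·e^(−0.35t) = 1.2475, so e^(−0.35t) = 0.0209051.
−0.35·t = ln(0.0209051) = -3.8678, so t = 3.8678/0.35 = 11.051.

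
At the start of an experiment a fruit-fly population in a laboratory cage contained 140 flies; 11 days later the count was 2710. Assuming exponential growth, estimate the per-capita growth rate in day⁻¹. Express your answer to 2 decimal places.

0.27 per day

From N(t) = N₀·e^(rt): e^(r·11) = 2710/140 = 19.357.
r·11 = ln(19.357) = 2.9631, so r = 2.9631/11 = 0.26937.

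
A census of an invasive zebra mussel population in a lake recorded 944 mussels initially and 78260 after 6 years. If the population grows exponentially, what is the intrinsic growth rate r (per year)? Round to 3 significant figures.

0.736 per year

From N(t) = N₀·e^(rt): e^(r·6) = 78260/944 = 82.903.
r·6 = ln(82.903) = 4.4177, so r = 4.4177/6 = 0.73628.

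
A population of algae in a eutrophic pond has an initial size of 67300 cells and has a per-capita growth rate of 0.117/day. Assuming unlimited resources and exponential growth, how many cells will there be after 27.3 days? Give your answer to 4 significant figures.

N(t) = N₀·e^(rt) = 67300 × e^(0.117×27.3) = 67300 × e^3.194.
e^3.194 ≈ 24.388, so N ≈ 67300 × 24.388 = 1.641327×10^6.

1641000 cells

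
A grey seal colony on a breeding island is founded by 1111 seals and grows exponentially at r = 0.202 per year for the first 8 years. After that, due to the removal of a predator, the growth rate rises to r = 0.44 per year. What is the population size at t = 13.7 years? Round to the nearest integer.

68666 seals

Phase 1: N(8) = 1111·e^(0.202×8) = 1111·e^1.616 = 5591.57.
Phase 2 runs for 13.7 − 8 = 5.7 years at r = 0.44.
N(13.7) = 5591.57·e^(0.44×5.7) = 5591.57·e^2.508 = 68666.4.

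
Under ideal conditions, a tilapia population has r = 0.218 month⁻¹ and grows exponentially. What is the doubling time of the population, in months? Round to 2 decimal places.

3.18 months

Doubling time t_d = ln(2)/r = 0.6931/0.218 = 3.1796.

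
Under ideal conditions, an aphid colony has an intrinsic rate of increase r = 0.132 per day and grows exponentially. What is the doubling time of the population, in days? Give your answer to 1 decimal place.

Doubling time t_d = ln(2)/r = 0.6931/0.132 = 5.2511.

5.3 days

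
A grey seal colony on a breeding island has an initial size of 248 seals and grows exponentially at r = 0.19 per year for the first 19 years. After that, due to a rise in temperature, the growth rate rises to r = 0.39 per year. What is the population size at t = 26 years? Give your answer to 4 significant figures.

140600 seals

Phase 1: N(19) = 248·e^(0.19×19) = 248·e^3.61 = 9167.58.
Phase 2 runs for 26 − 19 = 7 years at r = 0.39.
N(26) = 9167.58·e^(0.39×7) = 9167.58·e^2.73 = 140565.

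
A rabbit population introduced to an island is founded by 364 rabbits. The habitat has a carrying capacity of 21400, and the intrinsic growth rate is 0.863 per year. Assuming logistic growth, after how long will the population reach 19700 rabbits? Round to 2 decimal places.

7.54 years

A = (K − N₀)/N₀ = (21400 − 364)/364 = 57.791.
Solve 21400/(1 + 57.791·e^(−0.863t)) = 19700: 1 + 57.791·e^(−0.863t) = 1.0863, so e^(−0.863t) = 0.00149321.
−0.863·t = ln(0.00149321) = -6.5068, so t = 6.5068/0.863 = 7.5398.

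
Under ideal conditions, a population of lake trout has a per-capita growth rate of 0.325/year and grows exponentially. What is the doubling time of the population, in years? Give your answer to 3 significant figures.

Doubling time t_d = ln(2)/r = 0.6931/0.325 = 2.1328.

2.13 years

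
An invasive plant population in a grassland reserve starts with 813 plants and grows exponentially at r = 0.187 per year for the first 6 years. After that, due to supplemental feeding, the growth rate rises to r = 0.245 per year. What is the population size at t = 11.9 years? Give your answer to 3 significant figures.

10600 plants

Phase 1: N(6) = 813·e^(0.187×6) = 813·e^1.122 = 2496.71.
Phase 2 runs for 11.9 − 6 = 5.9 years at r = 0.245.
N(11.9) = 2496.71·e^(0.245×5.9) = 2496.71·e^1.446 = 10596.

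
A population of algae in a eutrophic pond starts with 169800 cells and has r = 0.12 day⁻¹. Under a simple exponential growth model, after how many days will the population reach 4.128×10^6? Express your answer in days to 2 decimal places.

Set N₀·e^(rt) = 4.128×10^6: e^(0.12·t) = 4.128×10^6/169800 = 24.311.
0.12·t = ln(24.311) = 3.1909, so t = 3.1909/0.12 = 26.591.

26.59 days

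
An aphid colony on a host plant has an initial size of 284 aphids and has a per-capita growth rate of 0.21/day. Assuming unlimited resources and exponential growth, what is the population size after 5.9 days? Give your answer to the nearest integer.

980 aphids

N(t) = N₀·e^(rt) = 284 × e^(0.21×5.9) = 284 × e^1.239.
e^1.239 ≈ 3.4522, so N ≈ 284 × 3.4522 = 980.413.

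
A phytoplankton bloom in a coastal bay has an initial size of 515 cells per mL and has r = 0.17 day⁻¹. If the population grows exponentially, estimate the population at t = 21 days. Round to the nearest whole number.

18291 cells per mL

N(t) = N₀·e^(rt) = 515 × e^(0.17×21) = 515 × e^3.57.
e^3.57 ≈ 35.517, so N ≈ 515 × 35.517 = 18291.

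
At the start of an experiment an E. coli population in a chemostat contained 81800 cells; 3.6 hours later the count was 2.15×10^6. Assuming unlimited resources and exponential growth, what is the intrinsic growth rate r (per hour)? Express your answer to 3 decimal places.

0.908 per hour

From N(t) = N₀·e^(rt): e^(r·3.6) = 2.15×10^6/81800 = 26.284.
r·3.6 = ln(26.284) = 3.2689, so r = 3.2689/3.6 = 0.90804.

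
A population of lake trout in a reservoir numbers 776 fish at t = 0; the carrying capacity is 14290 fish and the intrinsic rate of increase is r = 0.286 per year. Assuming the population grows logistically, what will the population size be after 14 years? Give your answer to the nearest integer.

A = (K − N₀)/N₀ = (14290 − 776)/776 = 17.415.
N(t) = K/(1 + A·e^(−rt)) = 14290/(1 + 17.415×e^(−0.286×14)).
e^(−4.004) = 0.018243; denominator = 1 + 17.415×0.018243 = 1.3177.
N = 14290/1.3177 = 10844.7.

10845 fish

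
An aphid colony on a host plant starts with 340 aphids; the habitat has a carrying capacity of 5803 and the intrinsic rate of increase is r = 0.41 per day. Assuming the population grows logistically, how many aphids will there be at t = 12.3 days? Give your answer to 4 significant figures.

A = (K − N₀)/N₀ = (5803 − 340)/340 = 16.068.
N(t) = K/(1 + A·e^(−rt)) = 5803/(1 + 16.068×e^(−0.41×12.3)).
e^(−5.043) = 0.0064544; denominator = 1 + 16.068×0.0064544 = 1.1037.
N = 5803/1.1037 = 5257.74.

5258 aphids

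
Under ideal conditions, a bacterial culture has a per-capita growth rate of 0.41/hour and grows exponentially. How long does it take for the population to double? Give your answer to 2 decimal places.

Doubling time t_d = ln(2)/r = 0.6931/0.41 = 1.6906.

1.69 hours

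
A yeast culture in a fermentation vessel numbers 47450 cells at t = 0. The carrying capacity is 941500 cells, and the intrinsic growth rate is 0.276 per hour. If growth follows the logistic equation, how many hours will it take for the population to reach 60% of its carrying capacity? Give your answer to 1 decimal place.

12.1 hours

A = (K − N₀)/N₀ = (941500 − 47450)/47450 = 18.842.
Solve 941500/(1 + 18.842·e^(−0.276t)) = 564900: 1 + 18.842·e^(−0.276t) = 1.6667, so e^(−0.276t) = 0.0353821.
−0.276·t = ln(0.0353821) = -3.3416, so t = 3.3416/0.276 = 12.107.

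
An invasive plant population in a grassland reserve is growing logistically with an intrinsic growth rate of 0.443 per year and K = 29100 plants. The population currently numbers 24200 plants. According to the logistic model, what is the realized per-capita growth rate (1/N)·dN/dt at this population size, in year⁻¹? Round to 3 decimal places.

(1/N)·dN/dt = r(1 − N/K) = 0.443 × (1 − 24200/29100).
= 0.443 × 0.16838 = 0.074595.

0.075 per year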